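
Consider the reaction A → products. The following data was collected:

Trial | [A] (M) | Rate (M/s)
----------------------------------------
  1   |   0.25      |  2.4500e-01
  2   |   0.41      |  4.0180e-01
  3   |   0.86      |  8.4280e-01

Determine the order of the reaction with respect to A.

first order (1)

Step 1: Compare trials to find order n where rate₂/rate₁ = ([A]₂/[A]₁)^n
Step 2: rate₂/rate₁ = 4.0180e-01/2.4500e-01 = 1.64
Step 3: [A]₂/[A]₁ = 0.41/0.25 = 1.64
Step 4: n = ln(1.64)/ln(1.64) = 1.00 ≈ 1
Step 5: The reaction is first order in A.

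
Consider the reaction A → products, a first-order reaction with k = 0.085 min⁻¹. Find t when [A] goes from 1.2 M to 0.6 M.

8.155 min

Step 1: For first-order: t = ln([A]₀/[A])/k
Step 2: t = ln(1.2/0.6)/0.085
Step 3: t = ln(2)/0.085
Step 4: t = 0.6931/0.085 = 8.155 min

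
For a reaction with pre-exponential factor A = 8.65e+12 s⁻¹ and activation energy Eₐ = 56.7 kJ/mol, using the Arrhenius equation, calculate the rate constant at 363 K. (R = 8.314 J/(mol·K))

5.99e+04 s⁻¹

Step 1: Use the Arrhenius equation: k = A × exp(-Eₐ/RT)
Step 2: Convert Eₐ to J/mol: 56.7 kJ/mol = 56700 J/mol
Step 3: Calculate the exponent: -Eₐ/(RT) = -56700/(8.314 × 363) = -18.78739
Step 4: k = 8.65e+12 × exp(-18.78739)
Step 5: k = 8.65e+12 × 6.93011e-09 = 5.9945e+04 s⁻¹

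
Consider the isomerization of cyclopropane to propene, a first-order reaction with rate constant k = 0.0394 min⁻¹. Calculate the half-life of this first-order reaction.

17.59 min

Step 1: For a first-order reaction, t₁/₂ = ln(2)/k
Step 2: t₁/₂ = ln(2)/0.0394
Step 3: t₁/₂ = 0.6931/0.0394 = 17.59 min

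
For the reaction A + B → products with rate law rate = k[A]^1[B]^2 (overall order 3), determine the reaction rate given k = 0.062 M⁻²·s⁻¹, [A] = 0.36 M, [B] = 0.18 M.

0.0007232 M/s

Step 1: The rate law is rate = k[A]^1[B]^2, overall order = 1+2 = 3
Step 2: Substitute values: rate = 0.062 × (0.36)^1 × (0.18)^2
Step 3: rate = 0.062 × 0.36 × 0.0324 = 0.000723168 M/s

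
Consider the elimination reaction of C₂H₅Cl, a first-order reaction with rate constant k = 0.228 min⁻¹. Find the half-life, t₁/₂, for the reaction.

3.04 min

Step 1: For a first-order reaction, t₁/₂ = ln(2)/k
Step 2: t₁/₂ = ln(2)/0.228
Step 3: t₁/₂ = 0.6931/0.228 = 3.04 min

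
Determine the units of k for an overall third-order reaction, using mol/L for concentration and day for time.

(mol/L)⁻²·day⁻¹

Step 1: For overall order n, rate = k × (concentration)^n.
Step 2: Rate has units mol/L·day⁻¹; concentration term has units (mol/L)^3.
Step 3: k = rate / (concentration)^n, so units of k = (mol/L)^(1-3)·day⁻¹ = (mol/L)⁻²·day⁻¹.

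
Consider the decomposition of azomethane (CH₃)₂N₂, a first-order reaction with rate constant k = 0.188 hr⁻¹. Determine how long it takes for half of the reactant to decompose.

3.687 hr

Step 1: For a first-order reaction, t₁/₂ = ln(2)/k
Step 2: t₁/₂ = ln(2)/0.188
Step 3: t₁/₂ = 0.6931/0.188 = 3.687 hr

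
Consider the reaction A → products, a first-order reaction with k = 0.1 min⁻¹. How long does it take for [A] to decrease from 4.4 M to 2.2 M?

6.931 min

Step 1: For first-order: t = ln([A]₀/[A])/k
Step 2: t = ln(4.4/2.2)/0.1
Step 3: t = ln(2)/0.1
Step 4: t = 0.6931/0.1 = 6.931 min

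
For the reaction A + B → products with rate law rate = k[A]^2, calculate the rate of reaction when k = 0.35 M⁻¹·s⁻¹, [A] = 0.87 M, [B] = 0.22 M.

0.2649 M/s

Step 1: The rate law is rate = k[A]^2
Step 2: Note that the rate does not depend on [B] (zero order in B).
Step 3: rate = 0.35 × (0.87)^2 = 0.264915 M/s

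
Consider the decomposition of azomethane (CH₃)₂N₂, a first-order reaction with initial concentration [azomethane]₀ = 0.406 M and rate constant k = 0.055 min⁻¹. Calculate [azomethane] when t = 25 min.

0.1027 M

Step 1: For a first-order reaction: [azomethane] = [azomethane]₀ × e^(-kt)
Step 2: [azomethane] = 0.406 × e^(-0.055 × 25)
Step 3: [azomethane] = 0.406 × e^(-1.375)
Step 4: [azomethane] = 0.406 × 0.25284 = 0.1027 M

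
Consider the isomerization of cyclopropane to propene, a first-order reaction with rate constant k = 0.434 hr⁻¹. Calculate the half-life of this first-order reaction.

1.597 hr

Step 1: For a first-order reaction, t₁/₂ = ln(2)/k
Step 2: t₁/₂ = ln(2)/0.434
Step 3: t₁/₂ = 0.6931/0.434 = 1.597 hr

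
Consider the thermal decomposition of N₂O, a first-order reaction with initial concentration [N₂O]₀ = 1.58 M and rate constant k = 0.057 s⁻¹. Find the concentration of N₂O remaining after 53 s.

0.07703 M

Step 1: For a first-order reaction: [N₂O] = [N₂O]₀ × e^(-kt)
Step 2: [N₂O] = 1.58 × e^(-0.057 × 53)
Step 3: [N₂O] = 1.58 × e^(-3.021)
Step 4: [N₂O] = 1.58 × 0.0487524 = 0.07703 M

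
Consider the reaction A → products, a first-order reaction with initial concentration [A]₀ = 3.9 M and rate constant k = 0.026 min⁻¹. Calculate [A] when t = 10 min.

3.007 M

Step 1: For a first-order reaction: [A] = [A]₀ × e^(-kt)
Step 2: [A] = 3.9 × e^(-0.026 × 10)
Step 3: [A] = 3.9 × e^(-0.26)
Step 4: [A] = 3.9 × 0.771052 = 3.007 M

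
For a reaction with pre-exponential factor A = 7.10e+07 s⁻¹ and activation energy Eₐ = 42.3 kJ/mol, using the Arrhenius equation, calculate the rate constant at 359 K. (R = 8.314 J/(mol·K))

4.97e+01 s⁻¹

Step 1: Use the Arrhenius equation: k = A × exp(-Eₐ/RT)
Step 2: Convert Eₐ to J/mol: 42.3 kJ/mol = 42300 J/mol
Step 3: Calculate the exponent: -Eₐ/(RT) = -42300/(8.314 × 359) = -14.17216
Step 4: k = 7.10e+07 × exp(-14.17216)
Step 5: k = 7.10e+07 × 7.00018e-07 = 4.9701e+01 s⁻¹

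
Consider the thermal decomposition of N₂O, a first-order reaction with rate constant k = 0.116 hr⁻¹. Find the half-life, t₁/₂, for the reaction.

5.975 hr

Step 1: For a first-order reaction, t₁/₂ = ln(2)/k
Step 2: t₁/₂ = ln(2)/0.116
Step 3: t₁/₂ = 0.6931/0.116 = 5.975 hr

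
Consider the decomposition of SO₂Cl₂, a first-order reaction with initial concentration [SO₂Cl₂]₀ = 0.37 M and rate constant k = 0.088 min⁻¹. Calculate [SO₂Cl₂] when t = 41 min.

0.01003 M

Step 1: For a first-order reaction: [SO₂Cl₂] = [SO₂Cl₂]₀ × e^(-kt)
Step 2: [SO₂Cl₂] = 0.37 × e^(-0.088 × 41)
Step 3: [SO₂Cl₂] = 0.37 × e^(-3.608)
Step 4: [SO₂Cl₂] = 0.37 × 0.027106 = 0.01003 M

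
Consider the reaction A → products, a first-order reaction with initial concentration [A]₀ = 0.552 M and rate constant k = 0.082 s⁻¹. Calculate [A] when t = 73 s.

0.001388 M

Step 1: For a first-order reaction: [A] = [A]₀ × e^(-kt)
Step 2: [A] = 0.552 × e^(-0.082 × 73)
Step 3: [A] = 0.552 × e^(-5.986)
Step 4: [A] = 0.552 × 0.0025137 = 0.001388 M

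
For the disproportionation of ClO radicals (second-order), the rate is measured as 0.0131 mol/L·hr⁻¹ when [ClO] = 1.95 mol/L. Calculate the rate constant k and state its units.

0.003445 (mol/L)⁻¹·hr⁻¹

Step 1: rate = k[ClO]^2, so k = rate / [ClO]^2.
Step 2: k = 0.0131 / (1.95)^2 = 0.0131 / 3.802.
Step 3: k = 0.003445 (mol/L)⁻¹·hr⁻¹.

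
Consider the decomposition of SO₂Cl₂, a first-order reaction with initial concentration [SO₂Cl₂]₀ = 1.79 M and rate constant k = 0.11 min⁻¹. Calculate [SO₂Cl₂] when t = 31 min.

0.05914 M

Step 1: For a first-order reaction: [SO₂Cl₂] = [SO₂Cl₂]₀ × e^(-kt)
Step 2: [SO₂Cl₂] = 1.79 × e^(-0.11 × 31)
Step 3: [SO₂Cl₂] = 1.79 × e^(-3.41)
Step 4: [SO₂Cl₂] = 1.79 × 0.0330412 = 0.05914 M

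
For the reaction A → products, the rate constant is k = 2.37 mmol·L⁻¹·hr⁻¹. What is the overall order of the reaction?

zeroth order (0)

Step 1: The units of k for an nth-order reaction are (concentration)^(1-n)·(time)⁻¹.
Step 2: Here k has units mmol·L⁻¹·hr⁻¹, so the concentration exponent is 1.
Step 3: 1 - n = 1 ⇒ n = 0. The reaction is zeroth order.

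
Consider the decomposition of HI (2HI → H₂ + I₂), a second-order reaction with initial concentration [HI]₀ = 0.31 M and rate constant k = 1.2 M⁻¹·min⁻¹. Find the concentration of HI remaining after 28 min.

0.02715 M

Step 1: For a second-order reaction: 1/[HI] = 1/[HI]₀ + kt
Step 2: 1/[HI] = 1/0.31 + 1.2 × 28
Step 3: 1/[HI] = 3.226 + 33.6 = 36.83
Step 4: [HI] = 1/36.83 = 0.02715 M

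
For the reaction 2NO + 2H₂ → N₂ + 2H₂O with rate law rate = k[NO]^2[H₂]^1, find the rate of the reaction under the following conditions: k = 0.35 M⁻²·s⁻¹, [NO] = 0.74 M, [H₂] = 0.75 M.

0.1437 M/s

Step 1: The rate law is rate = k[NO]^2[H₂]^1
Step 2: Substitute: rate = 0.35 × (0.74)^2 × (0.75)^1
Step 3: rate = 0.35 × 0.5476 × 0.75 = 0.143745 M/s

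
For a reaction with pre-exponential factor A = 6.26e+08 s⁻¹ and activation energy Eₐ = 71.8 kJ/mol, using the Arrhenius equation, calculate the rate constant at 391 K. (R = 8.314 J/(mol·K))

1.60e-01 s⁻¹

Step 1: Use the Arrhenius equation: k = A × exp(-Eₐ/RT)
Step 2: Convert Eₐ to J/mol: 71.8 kJ/mol = 71800 J/mol
Step 3: Calculate the exponent: -Eₐ/(RT) = -71800/(8.314 × 391) = -22.08705
Step 4: k = 6.26e+08 × exp(-22.08705)
Step 5: k = 6.26e+08 × 2.55691e-10 = 1.6006e-01 s⁻¹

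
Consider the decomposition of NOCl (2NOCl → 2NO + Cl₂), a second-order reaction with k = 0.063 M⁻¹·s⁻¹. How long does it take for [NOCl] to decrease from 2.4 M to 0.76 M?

14.27 s

Step 1: For second-order: t = (1/[NOCl] - 1/[NOCl]₀)/k
Step 2: t = (1/0.76 - 1/2.4)/0.063
Step 3: t = (1.316 - 0.4167)/0.063
Step 4: t = 0.8991/0.063 = 14.27 s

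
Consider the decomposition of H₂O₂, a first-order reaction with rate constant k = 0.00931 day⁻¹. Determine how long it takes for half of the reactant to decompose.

74.45 day

Step 1: For a first-order reaction, t₁/₂ = ln(2)/k
Step 2: t₁/₂ = ln(2)/0.00931
Step 3: t₁/₂ = 0.6931/0.00931 = 74.45 day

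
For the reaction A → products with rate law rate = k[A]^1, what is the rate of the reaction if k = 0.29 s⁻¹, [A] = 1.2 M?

0.348 M/s

Step 1: Identify the rate law: rate = k[A]^1
Step 2: Substitute values: rate = 0.29 × (1.2)^1
Step 3: Calculate: rate = 0.29 × 1.2 = 0.348 M/s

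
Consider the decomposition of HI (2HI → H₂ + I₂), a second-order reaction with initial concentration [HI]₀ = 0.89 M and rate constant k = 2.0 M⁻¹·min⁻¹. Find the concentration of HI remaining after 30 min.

0.01636 M

Step 1: For a second-order reaction: 1/[HI] = 1/[HI]₀ + kt
Step 2: 1/[HI] = 1/0.89 + 2.0 × 30
Step 3: 1/[HI] = 1.124 + 60 = 61.12
Step 4: [HI] = 1/61.12 = 0.01636 M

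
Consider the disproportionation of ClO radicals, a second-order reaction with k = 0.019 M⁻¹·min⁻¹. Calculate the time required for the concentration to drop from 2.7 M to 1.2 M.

24.37 min

Step 1: For second-order: t = (1/[ClO] - 1/[ClO]₀)/k
Step 2: t = (1/1.2 - 1/2.7)/0.019
Step 3: t = (0.8333 - 0.3704)/0.019
Step 4: t = 0.463/0.019 = 24.37 min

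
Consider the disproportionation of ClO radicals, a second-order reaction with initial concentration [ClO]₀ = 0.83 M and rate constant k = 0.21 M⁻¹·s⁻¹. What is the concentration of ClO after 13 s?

0.2541 M

Step 1: For a second-order reaction: 1/[ClO] = 1/[ClO]₀ + kt
Step 2: 1/[ClO] = 1/0.83 + 0.21 × 13
Step 3: 1/[ClO] = 1.205 + 2.73 = 3.935
Step 4: [ClO] = 1/3.935 = 0.2541 M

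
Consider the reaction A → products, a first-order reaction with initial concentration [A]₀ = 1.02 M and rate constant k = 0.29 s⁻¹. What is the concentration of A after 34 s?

5.327e-05 M

Step 1: For a first-order reaction: [A] = [A]₀ × e^(-kt)
Step 2: [A] = 1.02 × e^(-0.29 × 34)
Step 3: [A] = 1.02 × e^(-9.86)
Step 4: [A] = 1.02 × 5.22223e-05 = 5.327e-05 M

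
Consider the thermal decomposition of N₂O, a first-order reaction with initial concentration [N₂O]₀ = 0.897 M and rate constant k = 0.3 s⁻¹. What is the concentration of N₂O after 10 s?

0.04466 M

Step 1: For a first-order reaction: [N₂O] = [N₂O]₀ × e^(-kt)
Step 2: [N₂O] = 0.897 × e^(-0.3 × 10)
Step 3: [N₂O] = 0.897 × e^(-3)
Step 4: [N₂O] = 0.897 × 0.0497871 = 0.04466 M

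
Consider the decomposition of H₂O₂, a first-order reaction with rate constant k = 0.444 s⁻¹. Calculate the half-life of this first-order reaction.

1.561 s

Step 1: For a first-order reaction, t₁/₂ = ln(2)/k
Step 2: t₁/₂ = ln(2)/0.444
Step 3: t₁/₂ = 0.6931/0.444 = 1.561 s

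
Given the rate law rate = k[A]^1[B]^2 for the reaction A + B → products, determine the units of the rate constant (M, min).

M⁻²·min⁻¹

Step 1: Overall order = 1 + 2 = 3.
Step 2: rate has units M·min⁻¹; [A]^1[B]^2 has units M^3.
Step 3: k = rate/([A]^1[B]^2), so units of k = M^(1-3)·min⁻¹ = M⁻²·min⁻¹.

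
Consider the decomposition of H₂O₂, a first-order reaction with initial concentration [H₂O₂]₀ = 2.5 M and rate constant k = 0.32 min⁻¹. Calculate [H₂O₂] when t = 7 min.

0.2661 M

Step 1: For a first-order reaction: [H₂O₂] = [H₂O₂]₀ × e^(-kt)
Step 2: [H₂O₂] = 2.5 × e^(-0.32 × 7)
Step 3: [H₂O₂] = 2.5 × e^(-2.24)
Step 4: [H₂O₂] = 2.5 × 0.106459 = 0.2661 M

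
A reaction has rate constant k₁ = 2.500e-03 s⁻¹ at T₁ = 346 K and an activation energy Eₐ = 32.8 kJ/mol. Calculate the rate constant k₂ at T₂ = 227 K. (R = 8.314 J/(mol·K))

6.339e-06 s⁻¹

Step 1: Use the two-temperature Arrhenius form: ln(k₂/k₁) = -Eₐ/R × (1/T₂ - 1/T₁)
Step 2: Convert Eₐ to J/mol: 32.8 kJ/mol = 32800 J/mol
Step 3: 1/T₂ - 1/T₁ = 1/227 - 1/346 = 1.515113e-03 K⁻¹
Step 4: ln(k₂/k₁) = -32800/8.314 × 1.515113e-03 = -5.97735
Step 5: k₂ = k₁ × exp(-5.97735) = 2.500e-03 × 2.53554e-03 = 6.339e-06 s⁻¹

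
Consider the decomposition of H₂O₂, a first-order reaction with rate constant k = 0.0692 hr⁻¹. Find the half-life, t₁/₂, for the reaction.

10.02 hr

Step 1: For a first-order reaction, t₁/₂ = ln(2)/k
Step 2: t₁/₂ = ln(2)/0.0692
Step 3: t₁/₂ = 0.6931/0.0692 = 10.02 hr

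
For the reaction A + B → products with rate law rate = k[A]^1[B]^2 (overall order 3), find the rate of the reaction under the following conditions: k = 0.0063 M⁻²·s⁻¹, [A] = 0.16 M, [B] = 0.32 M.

0.0001032 M/s

Step 1: The rate law is rate = k[A]^1[B]^2, overall order = 1+2 = 3
Step 2: Substitute values: rate = 0.0063 × (0.16)^1 × (0.32)^2
Step 3: rate = 0.0063 × 0.16 × 0.1024 = 0.000103219 M/s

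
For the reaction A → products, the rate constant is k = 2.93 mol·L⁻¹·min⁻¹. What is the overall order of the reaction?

zeroth order (0)

Step 1: The units of k for an nth-order reaction are (concentration)^(1-n)·(time)⁻¹.
Step 2: Here k has units mol·L⁻¹·min⁻¹, so the concentration exponent is 1.
Step 3: 1 - n = 1 ⇒ n = 0. The reaction is zeroth order.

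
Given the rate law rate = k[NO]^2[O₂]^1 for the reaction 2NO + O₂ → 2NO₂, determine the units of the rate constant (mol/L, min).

(mol/L)⁻²·min⁻¹

Step 1: Overall order = 2 + 1 = 3.
Step 2: rate has units mol/L·min⁻¹; [NO]^2[O₂]^1 has units (mol/L)^3.
Step 3: k = rate/([NO]^2[O₂]^1), so units of k = (mol/L)^(1-3)·min⁻¹ = (mol/L)⁻²·min⁻¹.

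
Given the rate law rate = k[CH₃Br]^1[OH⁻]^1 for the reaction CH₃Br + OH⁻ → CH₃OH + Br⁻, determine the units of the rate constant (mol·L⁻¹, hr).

(mol·L⁻¹)⁻¹·hr⁻¹

Step 1: Overall order = 1 + 1 = 2.
Step 2: rate has units mol·L⁻¹·hr⁻¹; [CH₃Br]^1[OH⁻]^1 has units (mol·L⁻¹)^2.
Step 3: k = rate/([CH₃Br]^1[OH⁻]^1), so units of k = (mol·L⁻¹)^(1-2)·hr⁻¹ = (mol·L⁻¹)⁻¹·hr⁻¹.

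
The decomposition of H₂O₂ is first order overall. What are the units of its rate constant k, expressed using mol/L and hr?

hr⁻¹

Step 1: For overall order n, rate = k × (concentration)^n.
Step 2: Rate has units mol/L·hr⁻¹; concentration term has units (mol/L)^1.
Step 3: k = rate / (concentration)^n, so units of k = (mol/L)^(1-1)·hr⁻¹ = hr⁻¹.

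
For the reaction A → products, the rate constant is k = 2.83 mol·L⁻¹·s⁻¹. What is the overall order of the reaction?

zeroth order (0)

Step 1: The units of k for an nth-order reaction are (concentration)^(1-n)·(time)⁻¹.
Step 2: Here k has units mol·L⁻¹·s⁻¹, so the concentration exponent is 1.
Step 3: 1 - n = 1 ⇒ n = 0. The reaction is zeroth order.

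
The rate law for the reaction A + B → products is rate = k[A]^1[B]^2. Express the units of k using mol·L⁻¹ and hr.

(mol·L⁻¹)⁻²·hr⁻¹

Step 1: Overall order = 1 + 2 = 3.
Step 2: rate has units mol·L⁻¹·hr⁻¹; [A]^1[B]^2 has units (mol·L⁻¹)^3.
Step 3: k = rate/([A]^1[B]^2), so units of k = (mol·L⁻¹)^(1-3)·hr⁻¹ = (mol·L⁻¹)⁻²·hr⁻¹.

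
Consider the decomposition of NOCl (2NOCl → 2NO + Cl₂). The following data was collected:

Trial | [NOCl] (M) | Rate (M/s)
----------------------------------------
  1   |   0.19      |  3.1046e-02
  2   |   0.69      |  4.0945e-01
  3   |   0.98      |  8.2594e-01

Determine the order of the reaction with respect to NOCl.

second order (2)

Step 1: Compare trials to find order n where rate₂/rate₁ = ([NOCl]₂/[NOCl]₁)^n
Step 2: rate₂/rate₁ = 4.0945e-01/3.1046e-02 = 13.19
Step 3: [NOCl]₂/[NOCl]₁ = 0.69/0.19 = 3.632
Step 4: n = ln(13.19)/ln(3.632) = 2.00 ≈ 2
Step 5: The reaction is second order in NOCl.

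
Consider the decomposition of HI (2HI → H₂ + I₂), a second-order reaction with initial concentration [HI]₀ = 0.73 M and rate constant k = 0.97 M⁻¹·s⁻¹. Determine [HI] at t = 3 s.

0.2337 M

Step 1: For a second-order reaction: 1/[HI] = 1/[HI]₀ + kt
Step 2: 1/[HI] = 1/0.73 + 0.97 × 3
Step 3: 1/[HI] = 1.37 + 2.91 = 4.28
Step 4: [HI] = 1/4.28 = 0.2337 M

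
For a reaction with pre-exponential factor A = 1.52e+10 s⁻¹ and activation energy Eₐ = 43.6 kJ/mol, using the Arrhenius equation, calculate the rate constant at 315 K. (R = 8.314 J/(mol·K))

8.95e+02 s⁻¹

Step 1: Use the Arrhenius equation: k = A × exp(-Eₐ/RT)
Step 2: Convert Eₐ to J/mol: 43.6 kJ/mol = 43600 J/mol
Step 3: Calculate the exponent: -Eₐ/(RT) = -43600/(8.314 × 315) = -16.64815
Step 4: k = 1.52e+10 × exp(-16.64815)
Step 5: k = 1.52e+10 × 5.88573e-08 = 8.9463e+02 s⁻¹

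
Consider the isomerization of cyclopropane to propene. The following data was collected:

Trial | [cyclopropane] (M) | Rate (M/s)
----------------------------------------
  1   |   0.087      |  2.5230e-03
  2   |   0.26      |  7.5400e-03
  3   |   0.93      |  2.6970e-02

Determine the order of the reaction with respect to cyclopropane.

first order (1)

Step 1: Compare trials to find order n where rate₂/rate₁ = ([cyclopropane]₂/[cyclopropane]₁)^n
Step 2: rate₂/rate₁ = 7.5400e-03/2.5230e-03 = 2.989
Step 3: [cyclopropane]₂/[cyclopropane]₁ = 0.26/0.087 = 2.989
Step 4: n = ln(2.989)/ln(2.989) = 1.00 ≈ 1
Step 5: The reaction is first order in cyclopropane.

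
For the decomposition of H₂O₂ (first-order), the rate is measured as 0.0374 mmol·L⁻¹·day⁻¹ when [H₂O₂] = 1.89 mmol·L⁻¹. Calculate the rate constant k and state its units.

0.01979 day⁻¹

Step 1: rate = k[H₂O₂]^1, so k = rate / [H₂O₂]^1.
Step 2: k = 0.0374 / (1.89)^1 = 0.0374 / 1.89.
Step 3: k = 0.01979 day⁻¹.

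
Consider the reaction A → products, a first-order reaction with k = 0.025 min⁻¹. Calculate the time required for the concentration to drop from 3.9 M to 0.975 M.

55.45 min

Step 1: For first-order: t = ln([A]₀/[A])/k
Step 2: t = ln(3.9/0.975)/0.025
Step 3: t = ln(4)/0.025
Step 4: t = 1.386/0.025 = 55.45 min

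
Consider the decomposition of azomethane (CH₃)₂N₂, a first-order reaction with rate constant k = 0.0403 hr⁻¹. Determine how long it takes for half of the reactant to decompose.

17.2 hr

Step 1: For a first-order reaction, t₁/₂ = ln(2)/k
Step 2: t₁/₂ = ln(2)/0.0403
Step 3: t₁/₂ = 0.6931/0.0403 = 17.2 hr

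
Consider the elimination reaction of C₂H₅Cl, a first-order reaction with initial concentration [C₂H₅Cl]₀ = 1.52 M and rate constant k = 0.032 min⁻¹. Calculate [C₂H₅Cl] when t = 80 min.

0.1175 M

Step 1: For a first-order reaction: [C₂H₅Cl] = [C₂H₅Cl]₀ × e^(-kt)
Step 2: [C₂H₅Cl] = 1.52 × e^(-0.032 × 80)
Step 3: [C₂H₅Cl] = 1.52 × e^(-2.56)
Step 4: [C₂H₅Cl] = 1.52 × 0.0773047 = 0.1175 M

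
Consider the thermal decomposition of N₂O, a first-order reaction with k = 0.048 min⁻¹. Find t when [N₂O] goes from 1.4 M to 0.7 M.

14.44 min

Step 1: For first-order: t = ln([N₂O]₀/[N₂O])/k
Step 2: t = ln(1.4/0.7)/0.048
Step 3: t = ln(2)/0.048
Step 4: t = 0.6931/0.048 = 14.44 min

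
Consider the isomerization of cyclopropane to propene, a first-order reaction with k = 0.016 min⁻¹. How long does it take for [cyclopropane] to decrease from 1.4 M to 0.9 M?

27.61 min

Step 1: For first-order: t = ln([cyclopropane]₀/[cyclopropane])/k
Step 2: t = ln(1.4/0.9)/0.016
Step 3: t = ln(1.556)/0.016
Step 4: t = 0.4418/0.016 = 27.61 min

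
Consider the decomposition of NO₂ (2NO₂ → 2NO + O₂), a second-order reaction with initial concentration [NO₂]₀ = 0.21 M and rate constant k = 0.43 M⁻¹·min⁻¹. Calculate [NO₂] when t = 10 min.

0.1104 M

Step 1: For a second-order reaction: 1/[NO₂] = 1/[NO₂]₀ + kt
Step 2: 1/[NO₂] = 1/0.21 + 0.43 × 10
Step 3: 1/[NO₂] = 4.762 + 4.3 = 9.062
Step 4: [NO₂] = 1/9.062 = 0.1104 M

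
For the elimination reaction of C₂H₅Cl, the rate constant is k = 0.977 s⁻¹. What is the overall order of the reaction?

first order (1)

Step 1: The units of k for an nth-order reaction are (concentration)^(1-n)·(time)⁻¹.
Step 2: Here k has units s⁻¹, so the concentration exponent is 0.
Step 3: 1 - n = 0 ⇒ n = 1. The reaction is first order.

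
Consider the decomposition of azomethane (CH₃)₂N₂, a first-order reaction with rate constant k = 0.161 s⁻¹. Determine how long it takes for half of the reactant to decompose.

4.305 s

Step 1: For a first-order reaction, t₁/₂ = ln(2)/k
Step 2: t₁/₂ = ln(2)/0.161
Step 3: t₁/₂ = 0.6931/0.161 = 4.305 s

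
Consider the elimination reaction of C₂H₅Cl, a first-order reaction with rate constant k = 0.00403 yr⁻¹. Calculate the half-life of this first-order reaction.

172 yr

Step 1: For a first-order reaction, t₁/₂ = ln(2)/k
Step 2: t₁/₂ = ln(2)/0.00403
Step 3: t₁/₂ = 0.6931/0.00403 = 172 yr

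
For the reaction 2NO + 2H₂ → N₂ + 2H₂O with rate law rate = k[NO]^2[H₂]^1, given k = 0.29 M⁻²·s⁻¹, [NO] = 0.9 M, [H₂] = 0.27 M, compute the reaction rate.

0.06342 M/s

Step 1: The rate law is rate = k[NO]^2[H₂]^1
Step 2: Substitute: rate = 0.29 × (0.9)^2 × (0.27)^1
Step 3: rate = 0.29 × 0.81 × 0.27 = 0.063423 M/s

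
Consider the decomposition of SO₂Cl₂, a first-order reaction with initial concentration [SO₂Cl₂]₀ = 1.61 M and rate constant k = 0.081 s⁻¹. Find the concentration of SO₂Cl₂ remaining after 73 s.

0.004354 M

Step 1: For a first-order reaction: [SO₂Cl₂] = [SO₂Cl₂]₀ × e^(-kt)
Step 2: [SO₂Cl₂] = 1.61 × e^(-0.081 × 73)
Step 3: [SO₂Cl₂] = 1.61 × e^(-5.913)
Step 4: [SO₂Cl₂] = 1.61 × 0.00270406 = 0.004354 M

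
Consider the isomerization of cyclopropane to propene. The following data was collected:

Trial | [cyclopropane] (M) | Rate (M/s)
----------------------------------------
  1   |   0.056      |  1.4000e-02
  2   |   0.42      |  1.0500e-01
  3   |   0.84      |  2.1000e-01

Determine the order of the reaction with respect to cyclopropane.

first order (1)

Step 1: Compare trials to find order n where rate₂/rate₁ = ([cyclopropane]₂/[cyclopropane]₁)^n
Step 2: rate₂/rate₁ = 1.0500e-01/1.4000e-02 = 7.5
Step 3: [cyclopropane]₂/[cyclopropane]₁ = 0.42/0.056 = 7.5
Step 4: n = ln(7.5)/ln(7.5) = 1.00 ≈ 1
Step 5: The reaction is first order in cyclopropane.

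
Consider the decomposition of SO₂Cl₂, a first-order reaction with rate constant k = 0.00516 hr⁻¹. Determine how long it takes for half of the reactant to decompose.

134.3 hr

Step 1: For a first-order reaction, t₁/₂ = ln(2)/k
Step 2: t₁/₂ = ln(2)/0.00516
Step 3: t₁/₂ = 0.6931/0.00516 = 134.3 hr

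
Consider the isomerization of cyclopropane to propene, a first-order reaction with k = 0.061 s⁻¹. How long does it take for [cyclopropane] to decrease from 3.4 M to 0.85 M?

22.73 s

Step 1: For first-order: t = ln([cyclopropane]₀/[cyclopropane])/k
Step 2: t = ln(3.4/0.85)/0.061
Step 3: t = ln(4)/0.061
Step 4: t = 1.386/0.061 = 22.73 s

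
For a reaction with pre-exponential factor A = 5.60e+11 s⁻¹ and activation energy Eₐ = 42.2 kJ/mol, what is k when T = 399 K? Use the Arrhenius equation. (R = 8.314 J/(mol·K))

1.67e+06 s⁻¹

Step 1: Use the Arrhenius equation: k = A × exp(-Eₐ/RT)
Step 2: Convert Eₐ to J/mol: 42.2 kJ/mol = 42200 J/mol
Step 3: Calculate the exponent: -Eₐ/(RT) = -42200/(8.314 × 399) = -12.72124
Step 4: k = 5.60e+11 × exp(-12.72124)
Step 5: k = 5.60e+11 × 2.98700e-06 = 1.6727e+06 s⁻¹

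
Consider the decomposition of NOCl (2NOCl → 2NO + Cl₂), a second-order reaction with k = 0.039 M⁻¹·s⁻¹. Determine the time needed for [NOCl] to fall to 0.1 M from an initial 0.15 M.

85.47 s

Step 1: For second-order: t = (1/[NOCl] - 1/[NOCl]₀)/k
Step 2: t = (1/0.1 - 1/0.15)/0.039
Step 3: t = (10 - 6.667)/0.039
Step 4: t = 3.333/0.039 = 85.47 s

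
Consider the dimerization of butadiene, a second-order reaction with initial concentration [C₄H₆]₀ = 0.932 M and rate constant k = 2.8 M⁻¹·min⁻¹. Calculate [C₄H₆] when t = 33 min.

0.0107 M

Step 1: For a second-order reaction: 1/[C₄H₆] = 1/[C₄H₆]₀ + kt
Step 2: 1/[C₄H₆] = 1/0.932 + 2.8 × 33
Step 3: 1/[C₄H₆] = 1.073 + 92.4 = 93.47
Step 4: [C₄H₆] = 1/93.47 = 0.0107 M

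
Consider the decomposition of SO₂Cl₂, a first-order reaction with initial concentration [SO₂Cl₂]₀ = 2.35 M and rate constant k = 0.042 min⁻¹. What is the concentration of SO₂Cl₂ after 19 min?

1.058 M

Step 1: For a first-order reaction: [SO₂Cl₂] = [SO₂Cl₂]₀ × e^(-kt)
Step 2: [SO₂Cl₂] = 2.35 × e^(-0.042 × 19)
Step 3: [SO₂Cl₂] = 2.35 × e^(-0.798)
Step 4: [SO₂Cl₂] = 2.35 × 0.450229 = 1.058 M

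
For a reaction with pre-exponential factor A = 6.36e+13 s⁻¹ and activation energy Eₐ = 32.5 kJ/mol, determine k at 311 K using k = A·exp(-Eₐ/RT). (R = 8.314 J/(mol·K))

2.21e+08 s⁻¹

Step 1: Use the Arrhenius equation: k = A × exp(-Eₐ/RT)
Step 2: Convert Eₐ to J/mol: 32.5 kJ/mol = 32500 J/mol
Step 3: Calculate the exponent: -Eₐ/(RT) = -32500/(8.314 × 311) = -12.56935
Step 4: k = 6.36e+13 × exp(-12.56935)
Step 5: k = 6.36e+13 × 3.47697e-06 = 2.2114e+08 s⁻¹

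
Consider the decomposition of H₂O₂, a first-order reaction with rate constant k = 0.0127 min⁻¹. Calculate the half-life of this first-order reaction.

54.58 min

Step 1: For a first-order reaction, t₁/₂ = ln(2)/k
Step 2: t₁/₂ = ln(2)/0.0127
Step 3: t₁/₂ = 0.6931/0.0127 = 54.58 min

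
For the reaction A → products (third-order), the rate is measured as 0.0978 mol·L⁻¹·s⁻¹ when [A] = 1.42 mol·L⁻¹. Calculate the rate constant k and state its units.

0.03416 (mol·L⁻¹)⁻²·s⁻¹

Step 1: rate = k[A]^3, so k = rate / [A]^3.
Step 2: k = 0.0978 / (1.42)^3 = 0.0978 / 2.863.
Step 3: k = 0.03416 (mol·L⁻¹)⁻²·s⁻¹.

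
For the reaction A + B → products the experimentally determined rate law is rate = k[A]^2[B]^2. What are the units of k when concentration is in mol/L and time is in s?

(mol/L)⁻³·s⁻¹

Step 1: Overall order = 2 + 2 = 4.
Step 2: rate has units mol/L·s⁻¹; [A]^2[B]^2 has units (mol/L)^4.
Step 3: k = rate/([A]^2[B]^2), so units of k = (mol/L)^(1-4)·s⁻¹ = (mol/L)⁻³·s⁻¹.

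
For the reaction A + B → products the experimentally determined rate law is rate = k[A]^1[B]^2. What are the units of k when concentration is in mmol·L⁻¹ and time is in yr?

(mmol·L⁻¹)⁻²·yr⁻¹

Step 1: Overall order = 1 + 2 = 3.
Step 2: rate has units mmol·L⁻¹·yr⁻¹; [A]^1[B]^2 has units (mmol·L⁻¹)^3.
Step 3: k = rate/([A]^1[B]^2), so units of k = (mmol·L⁻¹)^(1-3)·yr⁻¹ = (mmol·L⁻¹)⁻²·yr⁻¹.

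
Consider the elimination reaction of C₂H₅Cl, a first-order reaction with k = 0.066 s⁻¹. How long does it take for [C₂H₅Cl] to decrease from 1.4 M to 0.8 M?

8.479 s

Step 1: For first-order: t = ln([C₂H₅Cl]₀/[C₂H₅Cl])/k
Step 2: t = ln(1.4/0.8)/0.066
Step 3: t = ln(1.75)/0.066
Step 4: t = 0.5596/0.066 = 8.479 s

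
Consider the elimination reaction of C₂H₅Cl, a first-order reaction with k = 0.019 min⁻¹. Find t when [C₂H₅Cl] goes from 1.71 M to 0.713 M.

46.04 min

Step 1: For first-order: t = ln([C₂H₅Cl]₀/[C₂H₅Cl])/k
Step 2: t = ln(1.71/0.713)/0.019
Step 3: t = ln(2.398)/0.019
Step 4: t = 0.8748/0.019 = 46.04 min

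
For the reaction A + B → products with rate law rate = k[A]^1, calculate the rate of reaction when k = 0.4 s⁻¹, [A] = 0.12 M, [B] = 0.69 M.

0.048 M/s

Step 1: The rate law is rate = k[A]^1
Step 2: Note that the rate does not depend on [B] (zero order in B).
Step 3: rate = 0.4 × (0.12)^1 = 0.048 M/s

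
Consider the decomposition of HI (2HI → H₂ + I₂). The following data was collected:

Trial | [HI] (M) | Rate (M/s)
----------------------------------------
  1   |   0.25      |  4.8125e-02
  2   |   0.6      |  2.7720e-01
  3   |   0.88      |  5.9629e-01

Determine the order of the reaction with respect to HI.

second order (2)

Step 1: Compare trials to find order n where rate₂/rate₁ = ([HI]₂/[HI]₁)^n
Step 2: rate₂/rate₁ = 2.7720e-01/4.8125e-02 = 5.76
Step 3: [HI]₂/[HI]₁ = 0.6/0.25 = 2.4
Step 4: n = ln(5.76)/ln(2.4) = 2.00 ≈ 2
Step 5: The reaction is second order in HI.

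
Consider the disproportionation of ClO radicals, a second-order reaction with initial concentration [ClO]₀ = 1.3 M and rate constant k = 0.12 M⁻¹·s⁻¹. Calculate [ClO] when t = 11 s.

0.4786 M

Step 1: For a second-order reaction: 1/[ClO] = 1/[ClO]₀ + kt
Step 2: 1/[ClO] = 1/1.3 + 0.12 × 11
Step 3: 1/[ClO] = 0.7692 + 1.32 = 2.089
Step 4: [ClO] = 1/2.089 = 0.4786 M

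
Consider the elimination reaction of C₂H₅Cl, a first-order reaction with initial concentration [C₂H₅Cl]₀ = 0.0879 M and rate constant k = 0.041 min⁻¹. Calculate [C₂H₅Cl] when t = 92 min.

0.002022 M

Step 1: For a first-order reaction: [C₂H₅Cl] = [C₂H₅Cl]₀ × e^(-kt)
Step 2: [C₂H₅Cl] = 0.0879 × e^(-0.041 × 92)
Step 3: [C₂H₅Cl] = 0.0879 × e^(-3.772)
Step 4: [C₂H₅Cl] = 0.0879 × 0.023006 = 0.002022 M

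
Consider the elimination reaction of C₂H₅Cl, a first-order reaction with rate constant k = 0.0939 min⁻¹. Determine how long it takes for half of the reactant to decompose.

7.382 min

Step 1: For a first-order reaction, t₁/₂ = ln(2)/k
Step 2: t₁/₂ = ln(2)/0.0939
Step 3: t₁/₂ = 0.6931/0.0939 = 7.382 min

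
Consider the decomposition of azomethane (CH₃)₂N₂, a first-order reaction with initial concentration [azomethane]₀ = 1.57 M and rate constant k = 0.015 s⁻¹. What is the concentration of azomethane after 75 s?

0.5097 M

Step 1: For a first-order reaction: [azomethane] = [azomethane]₀ × e^(-kt)
Step 2: [azomethane] = 1.57 × e^(-0.015 × 75)
Step 3: [azomethane] = 1.57 × e^(-1.125)
Step 4: [azomethane] = 1.57 × 0.324652 = 0.5097 M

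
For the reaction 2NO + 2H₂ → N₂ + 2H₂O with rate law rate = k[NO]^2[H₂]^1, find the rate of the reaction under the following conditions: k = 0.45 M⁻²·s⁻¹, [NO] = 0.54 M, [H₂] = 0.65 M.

0.08529 M/s

Step 1: The rate law is rate = k[NO]^2[H₂]^1
Step 2: Substitute: rate = 0.45 × (0.54)^2 × (0.65)^1
Step 3: rate = 0.45 × 0.2916 × 0.65 = 0.085293 M/s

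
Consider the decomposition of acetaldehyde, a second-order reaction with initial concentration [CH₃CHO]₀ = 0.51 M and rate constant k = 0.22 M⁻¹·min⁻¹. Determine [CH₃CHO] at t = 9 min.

0.2538 M

Step 1: For a second-order reaction: 1/[CH₃CHO] = 1/[CH₃CHO]₀ + kt
Step 2: 1/[CH₃CHO] = 1/0.51 + 0.22 × 9
Step 3: 1/[CH₃CHO] = 1.961 + 1.98 = 3.941
Step 4: [CH₃CHO] = 1/3.941 = 0.2538 M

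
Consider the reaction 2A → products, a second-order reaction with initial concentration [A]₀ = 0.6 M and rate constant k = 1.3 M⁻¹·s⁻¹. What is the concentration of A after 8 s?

0.08287 M

Step 1: For a second-order reaction: 1/[A] = 1/[A]₀ + kt
Step 2: 1/[A] = 1/0.6 + 1.3 × 8
Step 3: 1/[A] = 1.667 + 10.4 = 12.07
Step 4: [A] = 1/12.07 = 0.08287 M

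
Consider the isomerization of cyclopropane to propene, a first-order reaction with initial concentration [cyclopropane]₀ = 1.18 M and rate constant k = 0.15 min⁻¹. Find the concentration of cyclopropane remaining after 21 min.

0.05057 M

Step 1: For a first-order reaction: [cyclopropane] = [cyclopropane]₀ × e^(-kt)
Step 2: [cyclopropane] = 1.18 × e^(-0.15 × 21)
Step 3: [cyclopropane] = 1.18 × e^(-3.15)
Step 4: [cyclopropane] = 1.18 × 0.0428521 = 0.05057 M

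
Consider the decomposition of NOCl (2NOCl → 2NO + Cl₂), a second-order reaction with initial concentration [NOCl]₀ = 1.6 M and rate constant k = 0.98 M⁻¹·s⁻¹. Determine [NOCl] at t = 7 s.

0.1336 M

Step 1: For a second-order reaction: 1/[NOCl] = 1/[NOCl]₀ + kt
Step 2: 1/[NOCl] = 1/1.6 + 0.98 × 7
Step 3: 1/[NOCl] = 0.625 + 6.86 = 7.485
Step 4: [NOCl] = 1/7.485 = 0.1336 M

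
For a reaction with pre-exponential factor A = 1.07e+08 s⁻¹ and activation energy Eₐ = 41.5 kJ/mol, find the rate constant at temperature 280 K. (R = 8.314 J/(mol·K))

1.94e+00 s⁻¹

Step 1: Use the Arrhenius equation: k = A × exp(-Eₐ/RT)
Step 2: Convert Eₐ to J/mol: 41.5 kJ/mol = 41500 J/mol
Step 3: Calculate the exponent: -Eₐ/(RT) = -41500/(8.314 × 280) = -17.82707
Step 4: k = 1.07e+08 × exp(-17.82707)
Step 5: k = 1.07e+08 × 1.81051e-08 = 1.9372e+00 s⁻¹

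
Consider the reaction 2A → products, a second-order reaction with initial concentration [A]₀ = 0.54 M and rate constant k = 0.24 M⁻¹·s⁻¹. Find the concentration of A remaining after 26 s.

0.1236 M

Step 1: For a second-order reaction: 1/[A] = 1/[A]₀ + kt
Step 2: 1/[A] = 1/0.54 + 0.24 × 26
Step 3: 1/[A] = 1.852 + 6.24 = 8.092
Step 4: [A] = 1/8.092 = 0.1236 M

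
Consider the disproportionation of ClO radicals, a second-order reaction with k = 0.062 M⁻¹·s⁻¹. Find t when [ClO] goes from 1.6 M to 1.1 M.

4.582 s

Step 1: For second-order: t = (1/[ClO] - 1/[ClO]₀)/k
Step 2: t = (1/1.1 - 1/1.6)/0.062
Step 3: t = (0.9091 - 0.625)/0.062
Step 4: t = 0.2841/0.062 = 4.582 s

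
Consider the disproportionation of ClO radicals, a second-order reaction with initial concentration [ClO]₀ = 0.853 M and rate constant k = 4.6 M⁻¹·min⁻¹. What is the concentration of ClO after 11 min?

0.01932 M

Step 1: For a second-order reaction: 1/[ClO] = 1/[ClO]₀ + kt
Step 2: 1/[ClO] = 1/0.853 + 4.6 × 11
Step 3: 1/[ClO] = 1.172 + 50.6 = 51.77
Step 4: [ClO] = 1/51.77 = 0.01932 M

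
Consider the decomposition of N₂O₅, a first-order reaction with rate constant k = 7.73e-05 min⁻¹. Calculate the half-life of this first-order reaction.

8967 min

Step 1: For a first-order reaction, t₁/₂ = ln(2)/k
Step 2: t₁/₂ = ln(2)/7.73e-05
Step 3: t₁/₂ = 0.6931/7.73e-05 = 8967 min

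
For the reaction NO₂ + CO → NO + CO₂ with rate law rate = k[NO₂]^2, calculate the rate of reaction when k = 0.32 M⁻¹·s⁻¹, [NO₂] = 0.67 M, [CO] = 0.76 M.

0.1436 M/s

Step 1: The rate law is rate = k[NO₂]^2
Step 2: Note that the rate does not depend on [CO] (zero order in CO).
Step 3: rate = 0.32 × (0.67)^2 = 0.143648 M/s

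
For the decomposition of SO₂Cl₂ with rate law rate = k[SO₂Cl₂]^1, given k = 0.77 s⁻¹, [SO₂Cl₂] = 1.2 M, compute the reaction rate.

0.924 M/s

Step 1: Identify the rate law: rate = k[SO₂Cl₂]^1
Step 2: Substitute values: rate = 0.77 × (1.2)^1
Step 3: Calculate: rate = 0.77 × 1.2 = 0.924 M/s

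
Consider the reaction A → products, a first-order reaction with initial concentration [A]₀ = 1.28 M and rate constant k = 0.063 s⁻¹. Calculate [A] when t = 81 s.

0.00778 M

Step 1: For a first-order reaction: [A] = [A]₀ × e^(-kt)
Step 2: [A] = 1.28 × e^(-0.063 × 81)
Step 3: [A] = 1.28 × e^(-5.103)
Step 4: [A] = 1.28 × 0.00607848 = 0.00778 M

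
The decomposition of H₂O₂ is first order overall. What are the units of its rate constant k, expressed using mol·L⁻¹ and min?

min⁻¹

Step 1: For overall order n, rate = k × (concentration)^n.
Step 2: Rate has units mol·L⁻¹·min⁻¹; concentration term has units (mol·L⁻¹)^1.
Step 3: k = rate / (concentration)^n, so units of k = (mol·L⁻¹)^(1-1)·min⁻¹ = min⁻¹.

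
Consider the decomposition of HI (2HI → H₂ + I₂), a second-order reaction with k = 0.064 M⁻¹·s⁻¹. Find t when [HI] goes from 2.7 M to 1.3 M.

6.232 s

Step 1: For second-order: t = (1/[HI] - 1/[HI]₀)/k
Step 2: t = (1/1.3 - 1/2.7)/0.064
Step 3: t = (0.7692 - 0.3704)/0.064
Step 4: t = 0.3989/0.064 = 6.232 s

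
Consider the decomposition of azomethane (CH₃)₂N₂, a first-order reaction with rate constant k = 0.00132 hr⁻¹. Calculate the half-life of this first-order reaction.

525.1 hr

Step 1: For a first-order reaction, t₁/₂ = ln(2)/k
Step 2: t₁/₂ = ln(2)/0.00132
Step 3: t₁/₂ = 0.6931/0.00132 = 525.1 hr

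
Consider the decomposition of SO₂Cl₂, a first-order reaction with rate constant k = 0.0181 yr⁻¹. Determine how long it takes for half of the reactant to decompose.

38.3 yr

Step 1: For a first-order reaction, t₁/₂ = ln(2)/k
Step 2: t₁/₂ = ln(2)/0.0181
Step 3: t₁/₂ = 0.6931/0.0181 = 38.3 yr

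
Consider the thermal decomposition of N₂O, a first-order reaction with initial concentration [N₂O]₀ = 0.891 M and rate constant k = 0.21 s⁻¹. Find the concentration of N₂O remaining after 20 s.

0.01336 M

Step 1: For a first-order reaction: [N₂O] = [N₂O]₀ × e^(-kt)
Step 2: [N₂O] = 0.891 × e^(-0.21 × 20)
Step 3: [N₂O] = 0.891 × e^(-4.2)
Step 4: [N₂O] = 0.891 × 0.0149956 = 0.01336 M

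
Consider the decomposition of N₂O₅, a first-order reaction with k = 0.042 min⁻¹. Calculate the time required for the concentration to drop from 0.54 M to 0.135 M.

33.01 min

Step 1: For first-order: t = ln([N₂O₅]₀/[N₂O₅])/k
Step 2: t = ln(0.54/0.135)/0.042
Step 3: t = ln(4)/0.042
Step 4: t = 1.386/0.042 = 33.01 min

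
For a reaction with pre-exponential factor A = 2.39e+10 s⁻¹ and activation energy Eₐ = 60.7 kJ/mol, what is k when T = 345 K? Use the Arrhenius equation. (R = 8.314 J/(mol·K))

1.54e+01 s⁻¹

Step 1: Use the Arrhenius equation: k = A × exp(-Eₐ/RT)
Step 2: Convert Eₐ to J/mol: 60.7 kJ/mol = 60700 J/mol
Step 3: Calculate the exponent: -Eₐ/(RT) = -60700/(8.314 × 345) = -21.16214
Step 4: k = 2.39e+10 × exp(-21.16214)
Step 5: k = 2.39e+10 × 6.44762e-10 = 1.5410e+01 s⁻¹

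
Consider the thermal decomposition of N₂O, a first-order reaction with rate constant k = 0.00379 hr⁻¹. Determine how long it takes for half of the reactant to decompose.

182.9 hr

Step 1: For a first-order reaction, t₁/₂ = ln(2)/k
Step 2: t₁/₂ = ln(2)/0.00379
Step 3: t₁/₂ = 0.6931/0.00379 = 182.9 hr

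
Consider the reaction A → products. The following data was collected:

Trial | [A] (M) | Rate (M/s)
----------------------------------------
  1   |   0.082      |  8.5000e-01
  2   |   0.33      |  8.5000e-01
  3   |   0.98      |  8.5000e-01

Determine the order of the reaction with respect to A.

zeroth order (0)

Step 1: Compare trials - when concentration changes, rate stays constant.
Step 2: rate₂/rate₁ = 8.5000e-01/8.5000e-01 = 1
Step 3: [A]₂/[A]₁ = 0.33/0.082 = 4.024
Step 4: Since rate ratio ≈ (conc ratio)^0, the reaction is zeroth order.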